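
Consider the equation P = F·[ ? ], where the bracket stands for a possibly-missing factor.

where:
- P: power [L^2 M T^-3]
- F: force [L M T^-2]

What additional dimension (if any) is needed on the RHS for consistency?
[L T^-1] — velocity (e.g. v)

P has dimensions [L^2 M T^-3]; F has dimensions [L M T^-2].
The bracketed factor must supply [L^2 M T^-3] / [L M T^-2] = [L T^-1].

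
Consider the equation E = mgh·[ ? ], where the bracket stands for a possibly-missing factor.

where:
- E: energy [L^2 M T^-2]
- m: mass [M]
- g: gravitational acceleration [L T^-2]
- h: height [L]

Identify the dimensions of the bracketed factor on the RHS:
Nothing is missing — the bracketed factor must be dimensionless.

E has dimensions [L^2 M T^-2] and mgh already has dimensions [L^2 M T^-2], so E = mgh is dimensionally complete.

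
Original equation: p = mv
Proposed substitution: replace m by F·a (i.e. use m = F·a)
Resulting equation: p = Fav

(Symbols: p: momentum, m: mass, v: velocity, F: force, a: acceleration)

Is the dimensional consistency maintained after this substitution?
No

[m] = [M] and [F·a] = [L^2 M T^-4]. These differ, so the substitution replaces a quantity by one of different dimensions and the result p = Fav has LHS [L M T^-1] vs RHS [L^3 M T^-5] — inconsistent.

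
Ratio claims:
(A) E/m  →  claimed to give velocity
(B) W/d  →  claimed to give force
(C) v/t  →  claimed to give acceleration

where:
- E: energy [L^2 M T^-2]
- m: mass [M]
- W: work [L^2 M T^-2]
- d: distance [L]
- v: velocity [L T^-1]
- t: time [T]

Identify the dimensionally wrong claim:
(A) E/m does not give velocity

(A) E/m: [L^2 T^-2] ≠ velocity [L T^-1] ✗
(B) W/d: [L M T^-2] = force [L M T^-2] ✓
(C) v/t: [L T^-2] = acceleration [L T^-2] ✓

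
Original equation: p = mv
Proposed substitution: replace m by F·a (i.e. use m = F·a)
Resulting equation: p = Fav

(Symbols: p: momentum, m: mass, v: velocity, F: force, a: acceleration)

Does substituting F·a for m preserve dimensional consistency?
No

[m] = [M] and [F·a] = [L^2 M T^-4]. These differ, so the substitution replaces a quantity by one of different dimensions and the result p = Fav has LHS [L M T^-1] vs RHS [L^3 M T^-5] — inconsistent.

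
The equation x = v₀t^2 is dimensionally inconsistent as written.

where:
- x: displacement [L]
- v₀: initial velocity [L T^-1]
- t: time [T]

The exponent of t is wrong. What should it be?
The exponent of t should be 1: x = v₀t

The LHS x has dimensions [L]; t has dimensions [T].
As written, the RHS v₀t^2 (exponent 2 on t) has dimensions [L T], which does not match.
With exponent 1, the RHS v₀t has dimensions [L], matching the LHS.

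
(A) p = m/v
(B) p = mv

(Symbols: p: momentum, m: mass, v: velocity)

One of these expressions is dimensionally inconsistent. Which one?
(A)

(A) p = m/v: LHS [L M T^-1], RHS [L^-1 M T] ✗
(B) p = mv: LHS [L M T^-1], RHS [L M T^-1] ✓

Expression (A) p = m/v is dimensionally incorrect.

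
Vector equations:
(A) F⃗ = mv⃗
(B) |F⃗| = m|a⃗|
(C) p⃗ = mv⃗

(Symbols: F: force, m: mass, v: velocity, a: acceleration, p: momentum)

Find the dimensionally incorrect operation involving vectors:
(A) F⃗ = mv⃗

(A) F⃗ = mv⃗: LHS [L M T^-2], RHS [L M T^-1] ✗ — mass times velocity is momentum, not force; should be ma⃗
(B) |F⃗| = m|a⃗|: LHS [L M T^-2], RHS [L M T^-2] ✓ — magnitudes of vectors are scalars
(C) p⃗ = mv⃗: LHS [L M T^-1], RHS [L M T^-1] ✓ — mass (scalar) times velocity (vector)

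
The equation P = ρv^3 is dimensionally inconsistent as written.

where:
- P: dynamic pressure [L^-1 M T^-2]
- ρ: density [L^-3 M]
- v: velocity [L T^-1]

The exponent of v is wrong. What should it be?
The exponent of v should be 2: P = ρv^2

The LHS P has dimensions [L^-1 M T^-2]; v has dimensions [L T^-1].
As written, the RHS ρv^3 (exponent 3 on v) has dimensions [M T^-3], which does not match.
With exponent 2, the RHS ρv^2 has dimensions [L^-1 M T^-2], matching the LHS.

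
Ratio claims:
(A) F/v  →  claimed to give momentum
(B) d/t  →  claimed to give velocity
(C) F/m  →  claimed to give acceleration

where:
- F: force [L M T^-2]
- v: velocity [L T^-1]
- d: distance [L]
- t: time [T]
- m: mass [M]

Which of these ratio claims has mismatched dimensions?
(A) F/v does not give momentum

(A) F/v: [M T^-1] ≠ momentum [L M T^-1] ✗
(B) d/t: [L T^-1] = velocity [L T^-1] ✓
(C) F/m: [L T^-2] = acceleration [L T^-2] ✓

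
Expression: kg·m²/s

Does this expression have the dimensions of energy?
No

The expression kg·m²/s has dimensions [L^2 M T^-1], but energy has dimensions [L^2 M T^-2].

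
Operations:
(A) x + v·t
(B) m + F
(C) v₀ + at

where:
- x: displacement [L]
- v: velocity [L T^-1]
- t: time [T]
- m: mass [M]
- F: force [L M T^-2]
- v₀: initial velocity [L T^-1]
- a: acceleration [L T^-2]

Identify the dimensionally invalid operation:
(B) m + F

(A) x + v·t: x [L] and v·t [L] — same dimensions ✓
(B) m + F: m [M] and F [L M T^-2] — different dimensions cannot be added/subtracted ✗
(C) v₀ + at: v₀ [L T^-1] and at [L T^-1] — same dimensions ✓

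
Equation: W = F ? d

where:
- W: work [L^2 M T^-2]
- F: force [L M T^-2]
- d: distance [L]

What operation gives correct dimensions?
multiplication (×): W = F × d

W [L^2 M T^-2]; F [L M T^-2]; d [L].
F × d → [L^2 M T^-2] ✓
F ÷ d → [M T^-2] ✗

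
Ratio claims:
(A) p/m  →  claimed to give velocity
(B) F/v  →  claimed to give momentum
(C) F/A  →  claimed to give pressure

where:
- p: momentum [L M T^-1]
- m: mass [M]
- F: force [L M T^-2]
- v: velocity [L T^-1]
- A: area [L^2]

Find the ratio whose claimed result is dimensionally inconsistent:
(B) F/v does not give momentum

(A) p/m: [L T^-1] = velocity [L T^-1] ✓
(B) F/v: [M T^-1] ≠ momentum [L M T^-1] ✗
(C) F/A: [L^-1 M T^-2] = pressure [L^-1 M T^-2] ✓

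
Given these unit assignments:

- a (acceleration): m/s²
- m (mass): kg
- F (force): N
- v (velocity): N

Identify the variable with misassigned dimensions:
v

The variable v (velocity) should have units m/s, not N.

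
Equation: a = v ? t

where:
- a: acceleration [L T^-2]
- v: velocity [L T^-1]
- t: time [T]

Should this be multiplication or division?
division (÷): a = v ÷ t

a [L T^-2]; v [L T^-1]; t [T].
v × t → [L] ✗
v ÷ t → [L T^-2] ✓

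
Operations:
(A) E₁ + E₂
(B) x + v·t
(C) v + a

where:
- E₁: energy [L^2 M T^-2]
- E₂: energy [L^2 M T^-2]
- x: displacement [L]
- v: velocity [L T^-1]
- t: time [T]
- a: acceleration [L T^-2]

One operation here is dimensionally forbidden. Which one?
(C) v + a

(A) E₁ + E₂: E₁ [L^2 M T^-2] and E₂ [L^2 M T^-2] — same dimensions ✓
(B) x + v·t: x [L] and v·t [L] — same dimensions ✓
(C) v + a: v [L T^-1] and a [L T^-2] — different dimensions cannot be added/subtracted ✗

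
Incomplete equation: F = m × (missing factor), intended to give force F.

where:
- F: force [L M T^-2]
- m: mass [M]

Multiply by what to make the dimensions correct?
a (acceleration), dimensions [L T^-2]

F has dimensions [L M T^-2] and m has dimensions [M].
The missing factor must have dimensions [L M T^-2] / [M] = [L T^-2], i.e. acceleration (a).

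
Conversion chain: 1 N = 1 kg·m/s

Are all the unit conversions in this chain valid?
The chain is incorrect (it contains an error).

Incorrect: Newton is kg·m/s², not kg·m/s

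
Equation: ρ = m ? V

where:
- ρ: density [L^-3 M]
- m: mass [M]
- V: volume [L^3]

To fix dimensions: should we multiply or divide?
division (÷): ρ = m ÷ V

ρ [L^-3 M]; m [M]; V [L^3].
m × V → [L^3 M] ✗
m ÷ V → [L^-3 M] ✓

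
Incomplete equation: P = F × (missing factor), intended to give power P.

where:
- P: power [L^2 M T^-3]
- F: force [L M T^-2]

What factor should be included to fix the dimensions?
v (velocity), dimensions [L T^-1]

P has dimensions [L^2 M T^-3] and F has dimensions [L M T^-2].
The missing factor must have dimensions [L^2 M T^-3] / [L M T^-2] = [L T^-1], i.e. velocity (v).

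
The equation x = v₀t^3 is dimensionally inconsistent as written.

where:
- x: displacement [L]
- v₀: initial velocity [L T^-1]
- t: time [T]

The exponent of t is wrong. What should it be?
The exponent of t should be 1: x = v₀t

The LHS x has dimensions [L]; t has dimensions [T].
As written, the RHS v₀t^3 (exponent 3 on t) has dimensions [L T^2], which does not match.
With exponent 1, the RHS v₀t has dimensions [L], matching the LHS.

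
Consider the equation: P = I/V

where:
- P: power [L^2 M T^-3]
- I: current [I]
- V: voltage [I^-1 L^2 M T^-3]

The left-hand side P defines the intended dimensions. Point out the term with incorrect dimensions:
The right-hand side term I/V

P has dimensions [L^2 M T^-3], but I/V has dimensions [I^2 L^-2 M^-1 T^3], so the term I/V is dimensionally wrong for P.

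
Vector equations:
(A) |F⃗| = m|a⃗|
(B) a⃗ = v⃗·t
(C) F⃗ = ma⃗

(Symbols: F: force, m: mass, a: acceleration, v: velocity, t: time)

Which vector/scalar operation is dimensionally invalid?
(B) a⃗ = v⃗·t

(A) |F⃗| = m|a⃗|: LHS [L M T^-2], RHS [L M T^-2] ✓ — magnitudes of vectors are scalars
(B) a⃗ = v⃗·t: LHS [L T^-2], RHS [L] ✗ — acceleration is velocity per time; should be v⃗/t
(C) F⃗ = ma⃗: LHS [L M T^-2], RHS [L M T^-2] ✓ — Force and acceleration are vectors, mass is a scalar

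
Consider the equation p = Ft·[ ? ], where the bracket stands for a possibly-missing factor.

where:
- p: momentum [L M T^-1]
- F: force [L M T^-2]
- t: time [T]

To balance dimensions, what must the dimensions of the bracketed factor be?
Nothing is missing — the bracketed factor must be dimensionless.

p has dimensions [L M T^-1] and Ft already has dimensions [L M T^-1], so p = Ft is dimensionally complete.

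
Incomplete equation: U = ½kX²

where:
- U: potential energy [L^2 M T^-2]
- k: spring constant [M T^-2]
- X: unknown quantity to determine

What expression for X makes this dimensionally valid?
X = x (displacement), dimensions [L]

U has dimensions [L^2 M T^-2]; the rest of the RHS (½k) has dimensions [M T^-2].
So X² must have dimensions [L^2], i.e. X has dimensions [L] — X = x (displacement).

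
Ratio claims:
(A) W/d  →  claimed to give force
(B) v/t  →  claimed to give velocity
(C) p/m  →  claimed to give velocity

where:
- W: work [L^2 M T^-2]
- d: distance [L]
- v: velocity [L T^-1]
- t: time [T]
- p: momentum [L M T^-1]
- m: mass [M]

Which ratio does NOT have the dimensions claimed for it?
(B) v/t does not give velocity

(A) W/d: [L M T^-2] = force [L M T^-2] ✓
(B) v/t: [L T^-2] ≠ velocity [L T^-1] ✗
(C) p/m: [L T^-1] = velocity [L T^-1] ✓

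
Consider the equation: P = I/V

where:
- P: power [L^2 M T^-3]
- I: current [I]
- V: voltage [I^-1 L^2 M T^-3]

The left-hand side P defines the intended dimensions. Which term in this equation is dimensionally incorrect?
The right-hand side term I/V

P has dimensions [L^2 M T^-3], but I/V has dimensions [I^2 L^-2 M^-1 T^3], so the term I/V is dimensionally wrong for P.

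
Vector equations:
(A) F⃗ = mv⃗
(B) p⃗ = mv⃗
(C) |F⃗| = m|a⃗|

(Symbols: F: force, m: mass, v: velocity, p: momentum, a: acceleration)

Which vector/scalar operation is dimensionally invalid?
(A) F⃗ = mv⃗

(A) F⃗ = mv⃗: LHS [L M T^-2], RHS [L M T^-1] ✗ — mass times velocity is momentum, not force; should be ma⃗
(B) p⃗ = mv⃗: LHS [L M T^-1], RHS [L M T^-1] ✓ — mass (scalar) times velocity (vector)
(C) |F⃗| = m|a⃗|: LHS [L M T^-2], RHS [L M T^-2] ✓ — magnitudes of vectors are scalars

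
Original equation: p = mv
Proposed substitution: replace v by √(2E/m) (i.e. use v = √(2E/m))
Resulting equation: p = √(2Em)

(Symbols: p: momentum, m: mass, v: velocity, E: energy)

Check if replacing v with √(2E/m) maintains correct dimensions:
Yes

[v] = [L T^-1] and [√(2E/m)] = [L T^-1]. These match, so the substitution replaces a quantity by one of the same dimensions and the result p = √(2Em) has LHS [L M T^-1] vs RHS [L M T^-1] — still consistent.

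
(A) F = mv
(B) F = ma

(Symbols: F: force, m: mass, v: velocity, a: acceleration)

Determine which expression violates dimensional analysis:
(A)

(A) F = mv: LHS [L M T^-2], RHS [L M T^-1] ✗
(B) F = ma: LHS [L M T^-2], RHS [L M T^-2] ✓

Expression (A) F = mv is dimensionally incorrect.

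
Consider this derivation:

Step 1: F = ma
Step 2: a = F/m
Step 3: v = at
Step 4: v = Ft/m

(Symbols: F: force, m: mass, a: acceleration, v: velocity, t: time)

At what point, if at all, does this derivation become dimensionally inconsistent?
No step introduces an error — all steps are dimensionally consistent.

Step 1: F = ma → LHS [L M T^-2], RHS [L M T^-2] ✓
Step 2: a = F/m → LHS [L T^-2], RHS [L T^-2] ✓
Step 3: v = at → LHS [L T^-1], RHS [L T^-1] ✓
Step 4: v = Ft/m → LHS [L T^-1], RHS [L T^-1] ✓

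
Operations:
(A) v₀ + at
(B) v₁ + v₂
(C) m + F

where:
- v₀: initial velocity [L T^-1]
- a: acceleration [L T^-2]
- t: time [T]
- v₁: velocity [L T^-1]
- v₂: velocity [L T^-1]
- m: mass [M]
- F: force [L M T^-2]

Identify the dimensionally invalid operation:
(C) m + F

(A) v₀ + at: v₀ [L T^-1] and at [L T^-1] — same dimensions ✓
(B) v₁ + v₂: v₁ [L T^-1] and v₂ [L T^-1] — same dimensions ✓
(C) m + F: m [M] and F [L M T^-2] — different dimensions cannot be added/subtracted ✗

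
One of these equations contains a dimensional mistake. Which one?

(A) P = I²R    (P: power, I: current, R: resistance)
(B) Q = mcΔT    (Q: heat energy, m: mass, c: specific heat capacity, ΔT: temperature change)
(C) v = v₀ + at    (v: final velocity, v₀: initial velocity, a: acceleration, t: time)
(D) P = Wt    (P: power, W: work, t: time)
(D) P = Wt

The equation (D) P = Wt is dimensionally incorrect.

LHS (P): [L^2 M T^-3]
RHS (Wt): [L^2 M T^-1] ✗

The dimensions do not match. The other three equations balance.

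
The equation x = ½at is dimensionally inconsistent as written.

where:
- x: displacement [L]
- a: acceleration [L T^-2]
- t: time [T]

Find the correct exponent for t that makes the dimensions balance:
The exponent of t should be 2: x = ½at^2

The LHS x has dimensions [L]; t has dimensions [T].
As written, the RHS ½at (exponent 1 on t) has dimensions [L T^-1], which does not match.
With exponent 2, the RHS ½at^2 has dimensions [L], matching the LHS.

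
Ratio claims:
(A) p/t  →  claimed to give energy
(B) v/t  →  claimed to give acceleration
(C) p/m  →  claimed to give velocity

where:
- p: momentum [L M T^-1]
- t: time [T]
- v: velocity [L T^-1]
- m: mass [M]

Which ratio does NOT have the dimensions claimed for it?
(A) p/t does not give energy

(A) p/t: [L M T^-2] ≠ energy [L^2 M T^-2] ✗
(B) v/t: [L T^-2] = acceleration [L T^-2] ✓
(C) p/m: [L T^-1] = velocity [L T^-1] ✓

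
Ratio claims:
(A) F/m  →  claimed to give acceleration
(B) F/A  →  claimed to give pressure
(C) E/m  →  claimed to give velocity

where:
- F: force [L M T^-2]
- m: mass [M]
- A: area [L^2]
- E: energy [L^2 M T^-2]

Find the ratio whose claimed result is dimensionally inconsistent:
(C) E/m does not give velocity

(A) F/m: [L T^-2] = acceleration [L T^-2] ✓
(B) F/A: [L^-1 M T^-2] = pressure [L^-1 M T^-2] ✓
(C) E/m: [L^2 T^-2] ≠ velocity [L T^-1] ✗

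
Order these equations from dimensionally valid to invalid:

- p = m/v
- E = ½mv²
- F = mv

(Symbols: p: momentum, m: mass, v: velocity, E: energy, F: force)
Dimensionally correct: E = ½mv²
Dimensionally incorrect: p = m/v, F = mv
Ordered (correct first, then incorrect): E = ½mv², p = m/v, F = mv

- p = m/v: LHS [L M T^-1], RHS [L^-1 M T] → incorrect ✗
- E = ½mv²: LHS [L^2 M T^-2], RHS [L^2 M T^-2] → correct ✓
- F = mv: LHS [L M T^-2], RHS [L M T^-1] → incorrect ✗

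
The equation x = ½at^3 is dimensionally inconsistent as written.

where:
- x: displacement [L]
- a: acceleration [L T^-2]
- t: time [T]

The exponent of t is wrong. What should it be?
The exponent of t should be 2: x = ½at^2

The LHS x has dimensions [L]; t has dimensions [T].
As written, the RHS ½at^3 (exponent 3 on t) has dimensions [L T], which does not match.
With exponent 2, the RHS ½at^2 has dimensions [L], matching the LHS.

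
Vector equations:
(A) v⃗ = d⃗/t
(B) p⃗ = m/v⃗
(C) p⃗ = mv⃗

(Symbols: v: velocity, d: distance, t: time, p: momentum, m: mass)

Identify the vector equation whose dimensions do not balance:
(B) p⃗ = m/v⃗

(A) v⃗ = d⃗/t: LHS [L T^-1], RHS [L T^-1] ✓ — displacement (vector) divided by time (scalar)
(B) p⃗ = m/v⃗: LHS [L M T^-1], RHS [L^-1 M T] ✗ — momentum is mass times velocity; should be mv⃗ (and division by a vector is undefined)
(C) p⃗ = mv⃗: LHS [L M T^-1], RHS [L M T^-1] ✓ — mass (scalar) times velocity (vector)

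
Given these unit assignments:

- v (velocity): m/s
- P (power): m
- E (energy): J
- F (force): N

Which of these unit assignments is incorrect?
P

The variable P (power) should have units W, not m.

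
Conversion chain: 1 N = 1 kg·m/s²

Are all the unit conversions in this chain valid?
The chain is correct (no errors).

Correct: Newton is defined as kg·m/s²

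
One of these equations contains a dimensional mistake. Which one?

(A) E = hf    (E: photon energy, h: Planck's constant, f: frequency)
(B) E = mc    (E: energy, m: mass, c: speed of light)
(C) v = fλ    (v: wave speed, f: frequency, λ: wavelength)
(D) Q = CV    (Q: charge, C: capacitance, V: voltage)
(B) E = mc

The equation (B) E = mc is dimensionally incorrect.

LHS (E): [L^2 M T^-2]
RHS (mc): [L M T^-1] ✗

The dimensions do not match. The other three equations balance.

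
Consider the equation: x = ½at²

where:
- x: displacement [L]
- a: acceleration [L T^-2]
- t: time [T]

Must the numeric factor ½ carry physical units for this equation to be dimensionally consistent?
No

x has dimensions [L] and at² already has dimensions [L], so the equation balances without ½ contributing any dimensions. ½ is a pure (dimensionless) number; changing or removing it would not affect dimensional consistency.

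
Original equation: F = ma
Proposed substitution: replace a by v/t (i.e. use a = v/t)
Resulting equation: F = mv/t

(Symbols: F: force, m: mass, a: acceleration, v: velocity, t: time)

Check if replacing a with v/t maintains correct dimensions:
Yes

[a] = [L T^-2] and [v/t] = [L T^-2]. These match, so the substitution replaces a quantity by one of the same dimensions and the result F = mv/t has LHS [L M T^-2] vs RHS [L M T^-2] — still consistent.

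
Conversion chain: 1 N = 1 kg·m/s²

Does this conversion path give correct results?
The chain is correct (no errors).

Correct: Newton is defined as kg·m/s²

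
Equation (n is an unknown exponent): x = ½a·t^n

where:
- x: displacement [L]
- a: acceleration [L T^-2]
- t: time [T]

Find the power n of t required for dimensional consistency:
n = 2

x has dimensions [L]; t has dimensions [T].
The rest of the RHS has dimensions [L T^-2], so t^n must supply [T^2].
With n = 2: ½a·t^2 has dimensions [L], matching the LHS ✓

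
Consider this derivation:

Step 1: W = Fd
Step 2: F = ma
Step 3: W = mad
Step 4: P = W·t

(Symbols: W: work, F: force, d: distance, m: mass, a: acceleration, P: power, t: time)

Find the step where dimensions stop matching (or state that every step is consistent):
Step 4

Step 1: W = Fd → LHS [L^2 M T^-2], RHS [L^2 M T^-2] ✓
Step 2: F = ma → LHS [L M T^-2], RHS [L M T^-2] ✓
Step 3: W = mad → LHS [L^2 M T^-2], RHS [L^2 M T^-2] ✓
Step 4: P = W·t → LHS [L^2 M T^-3], RHS [L^2 M T^-1] ✗

The first dimensional inconsistency appears in step 4: P = W·t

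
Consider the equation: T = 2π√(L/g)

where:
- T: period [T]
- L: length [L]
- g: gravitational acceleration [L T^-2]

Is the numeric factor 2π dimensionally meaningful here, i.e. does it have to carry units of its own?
No

T has dimensions [T] and √(L/g) already has dimensions [T], so the equation balances without 2π contributing any dimensions. 2π is a pure (dimensionless) number; changing or removing it would not affect dimensional consistency.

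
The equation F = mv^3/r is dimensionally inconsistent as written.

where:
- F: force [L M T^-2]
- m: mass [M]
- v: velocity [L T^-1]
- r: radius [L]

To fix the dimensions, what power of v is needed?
The exponent of v should be 2: F = mv^2/r

The LHS F has dimensions [L M T^-2]; v has dimensions [L T^-1].
As written, the RHS mv^3/r (exponent 3 on v) has dimensions [L^2 M T^-3], which does not match.
With exponent 2, the RHS mv^2/r has dimensions [L M T^-2], matching the LHS.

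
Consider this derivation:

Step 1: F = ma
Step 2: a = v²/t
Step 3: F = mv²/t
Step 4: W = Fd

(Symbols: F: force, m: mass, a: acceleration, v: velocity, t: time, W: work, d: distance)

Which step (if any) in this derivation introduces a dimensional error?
Step 2

Step 1: F = ma → LHS [L M T^-2], RHS [L M T^-2] ✓
Step 2: a = v²/t → LHS [L T^-2], RHS [L^2 T^-3] ✗

The first dimensional inconsistency appears in step 2: a = v²/t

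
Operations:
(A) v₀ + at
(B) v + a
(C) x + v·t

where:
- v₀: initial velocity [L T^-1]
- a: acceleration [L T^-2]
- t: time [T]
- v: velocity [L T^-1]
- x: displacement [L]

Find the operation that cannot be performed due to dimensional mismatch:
(B) v + a

(A) v₀ + at: v₀ [L T^-1] and at [L T^-1] — same dimensions ✓
(B) v + a: v [L T^-1] and a [L T^-2] — different dimensions cannot be added/subtracted ✗
(C) x + v·t: x [L] and v·t [L] — same dimensions ✓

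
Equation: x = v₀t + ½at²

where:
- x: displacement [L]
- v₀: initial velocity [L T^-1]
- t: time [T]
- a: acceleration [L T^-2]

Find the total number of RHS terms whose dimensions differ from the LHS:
0

LHS x: [L]
- v₀t: [L] ✓
- ½at²: [L] ✓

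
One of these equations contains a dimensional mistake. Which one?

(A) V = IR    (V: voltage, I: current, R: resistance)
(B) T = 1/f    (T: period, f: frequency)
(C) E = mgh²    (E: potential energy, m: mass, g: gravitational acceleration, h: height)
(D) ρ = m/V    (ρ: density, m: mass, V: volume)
(C) E = mgh²

The equation (C) E = mgh² is dimensionally incorrect.

LHS (E): [L^2 M T^-2]
RHS (mgh²): [L^3 M T^-2] ✗

The dimensions do not match. The other three equations balance.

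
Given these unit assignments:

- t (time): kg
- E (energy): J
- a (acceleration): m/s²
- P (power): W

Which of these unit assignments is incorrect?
t

The variable t (time) should have units s, not kg.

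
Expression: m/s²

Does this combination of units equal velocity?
No

The expression m/s² has dimensions [L T^-2], but velocity has dimensions [L T^-1].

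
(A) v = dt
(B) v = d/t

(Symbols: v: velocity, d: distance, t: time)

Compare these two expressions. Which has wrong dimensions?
(A)

(A) v = dt: LHS [L T^-1], RHS [L T] ✗
(B) v = d/t: LHS [L T^-1], RHS [L T^-1] ✓

Expression (A) v = dt is dimensionally incorrect.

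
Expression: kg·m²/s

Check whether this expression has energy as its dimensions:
No

The expression kg·m²/s has dimensions [L^2 M T^-1], but energy has dimensions [L^2 M T^-2].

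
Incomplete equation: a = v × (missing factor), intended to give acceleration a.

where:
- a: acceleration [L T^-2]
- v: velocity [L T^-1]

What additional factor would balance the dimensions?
1/t (inverse time), dimensions [T^-1]

a has dimensions [L T^-2] and v has dimensions [L T^-1].
The missing factor must have dimensions [L T^-2] / [L T^-1] = [T^-1], i.e. inverse time (1/t).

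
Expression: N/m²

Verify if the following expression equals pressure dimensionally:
Yes

The expression N/m² has dimensions [L^-1 M T^-2], which is exactly pressure [L^-1 M T^-2].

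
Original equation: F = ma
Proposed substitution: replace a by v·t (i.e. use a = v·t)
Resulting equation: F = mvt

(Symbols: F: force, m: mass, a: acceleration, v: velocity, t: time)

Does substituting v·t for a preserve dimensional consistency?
No

[a] = [L T^-2] and [v·t] = [L]. These differ, so the substitution replaces a quantity by one of different dimensions and the result F = mvt has LHS [L M T^-2] vs RHS [L M] — inconsistent.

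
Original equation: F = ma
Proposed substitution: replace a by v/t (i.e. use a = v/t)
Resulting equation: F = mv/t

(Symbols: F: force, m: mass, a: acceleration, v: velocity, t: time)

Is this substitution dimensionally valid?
Yes

[a] = [L T^-2] and [v/t] = [L T^-2]. These match, so the substitution replaces a quantity by one of the same dimensions and the result F = mv/t has LHS [L M T^-2] vs RHS [L M T^-2] — still consistent.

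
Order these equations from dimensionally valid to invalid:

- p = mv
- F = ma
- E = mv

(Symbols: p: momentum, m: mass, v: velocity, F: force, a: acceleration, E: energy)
Dimensionally correct: p = mv, F = ma
Dimensionally incorrect: E = mv
Ordered (correct first, then incorrect): p = mv, F = ma, E = mv

- p = mv: LHS [L M T^-1], RHS [L M T^-1] → correct ✓
- F = ma: LHS [L M T^-2], RHS [L M T^-2] → correct ✓
- E = mv: LHS [L^2 M T^-2], RHS [L M T^-1] → incorrect ✗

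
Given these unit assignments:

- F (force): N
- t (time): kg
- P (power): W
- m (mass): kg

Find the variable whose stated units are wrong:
t

The variable t (time) should have units s, not kg.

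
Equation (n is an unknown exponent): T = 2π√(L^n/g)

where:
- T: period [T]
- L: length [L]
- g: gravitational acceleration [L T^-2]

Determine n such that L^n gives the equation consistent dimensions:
n = 1

T has dimensions [T]; L has dimensions [L].
With n = 1: 2π√(L^1/g) has dimensions [T], matching the LHS ✓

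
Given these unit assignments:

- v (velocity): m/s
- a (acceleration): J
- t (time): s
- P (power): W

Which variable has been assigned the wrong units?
a

The variable a (acceleration) should have units m/s², not J.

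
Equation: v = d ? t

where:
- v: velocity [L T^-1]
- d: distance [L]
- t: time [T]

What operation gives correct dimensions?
division (÷): v = d ÷ t

v [L T^-1]; d [L]; t [T].
d × t → [L T] ✗
d ÷ t → [L T^-1] ✓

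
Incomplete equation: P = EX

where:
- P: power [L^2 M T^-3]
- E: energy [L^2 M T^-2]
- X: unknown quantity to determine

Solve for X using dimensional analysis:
X = f (inverse time / frequency (1/t)), dimensions [T^-1]

P has dimensions [L^2 M T^-3]; the rest of the RHS (E) has dimensions [L^2 M T^-2].
So X must have dimensions [T^-1] — X = f (inverse time / frequency (1/t)).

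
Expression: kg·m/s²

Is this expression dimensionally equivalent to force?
Yes

The expression kg·m/s² has dimensions [L M T^-2], which is exactly force [L M T^-2].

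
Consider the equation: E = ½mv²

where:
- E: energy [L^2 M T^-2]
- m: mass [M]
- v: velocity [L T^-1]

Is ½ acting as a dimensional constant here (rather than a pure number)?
No

E has dimensions [L^2 M T^-2] and mv² already has dimensions [L^2 M T^-2], so the equation balances without ½ contributing any dimensions. ½ is a pure (dimensionless) number; changing or removing it would not affect dimensional consistency.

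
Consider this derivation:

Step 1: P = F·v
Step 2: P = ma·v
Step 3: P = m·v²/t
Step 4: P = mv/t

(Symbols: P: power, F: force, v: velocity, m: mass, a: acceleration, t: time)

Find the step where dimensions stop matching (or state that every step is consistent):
Step 4

Step 1: P = F·v → LHS [L^2 M T^-3], RHS [L^2 M T^-3] ✓
Step 2: P = ma·v → LHS [L^2 M T^-3], RHS [L^2 M T^-3] ✓
Step 3: P = m·v²/t → LHS [L^2 M T^-3], RHS [L^2 M T^-3] ✓
Step 4: P = mv/t → LHS [L^2 M T^-3], RHS [L M T^-2] ✗

The first dimensional inconsistency appears in step 4: P = mv/t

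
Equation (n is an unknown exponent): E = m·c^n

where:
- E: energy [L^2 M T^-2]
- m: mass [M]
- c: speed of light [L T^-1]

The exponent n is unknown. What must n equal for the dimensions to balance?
n = 2

E has dimensions [L^2 M T^-2]; c has dimensions [L T^-1].
The rest of the RHS has dimensions [M], so c^n must supply [L^2 T^-2].
With n = 2: m·c^2 has dimensions [L^2 M T^-2], matching the LHS ✓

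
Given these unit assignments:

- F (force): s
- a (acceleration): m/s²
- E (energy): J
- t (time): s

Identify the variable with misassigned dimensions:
F

The variable F (force) should have units N, not s.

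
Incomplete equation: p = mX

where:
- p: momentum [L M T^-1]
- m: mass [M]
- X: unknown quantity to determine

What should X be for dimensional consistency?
X = v (velocity), dimensions [L T^-1]

p has dimensions [L M T^-1]; the rest of the RHS (m) has dimensions [M].
So X must have dimensions [L T^-1] — X = v (velocity).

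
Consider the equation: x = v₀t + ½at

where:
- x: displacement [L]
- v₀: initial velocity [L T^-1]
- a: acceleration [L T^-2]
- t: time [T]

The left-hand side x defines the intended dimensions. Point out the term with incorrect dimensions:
The term ½at

Checking each RHS term against the LHS:
- v₀t: [L] — matches x [L] ✓
- ½at: [L T^-1] — does NOT match x [L] ✗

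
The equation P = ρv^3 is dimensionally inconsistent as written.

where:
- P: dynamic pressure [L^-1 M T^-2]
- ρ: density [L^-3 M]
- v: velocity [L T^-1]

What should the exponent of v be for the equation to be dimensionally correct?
The exponent of v should be 2: P = ρv^2

The LHS P has dimensions [L^-1 M T^-2]; v has dimensions [L T^-1].
As written, the RHS ρv^3 (exponent 3 on v) has dimensions [M T^-3], which does not match.
With exponent 2, the RHS ρv^2 has dimensions [L^-1 M T^-2], matching the LHS.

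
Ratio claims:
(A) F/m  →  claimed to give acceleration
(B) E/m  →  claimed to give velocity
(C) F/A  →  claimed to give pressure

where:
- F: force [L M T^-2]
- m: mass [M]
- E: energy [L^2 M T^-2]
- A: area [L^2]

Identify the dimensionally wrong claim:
(B) E/m does not give velocity

(A) F/m: [L T^-2] = acceleration [L T^-2] ✓
(B) E/m: [L^2 T^-2] ≠ velocity [L T^-1] ✗
(C) F/A: [L^-1 M T^-2] = pressure [L^-1 M T^-2] ✓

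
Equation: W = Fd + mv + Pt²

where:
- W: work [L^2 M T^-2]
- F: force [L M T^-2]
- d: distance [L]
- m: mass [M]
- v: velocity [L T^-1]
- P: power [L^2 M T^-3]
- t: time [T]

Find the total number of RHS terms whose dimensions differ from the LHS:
2

LHS W: [L^2 M T^-2]
- Fd: [L^2 M T^-2] ✓
- mv: [L M T^-1] ✗
- Pt²: [L^2 M T^-1] ✗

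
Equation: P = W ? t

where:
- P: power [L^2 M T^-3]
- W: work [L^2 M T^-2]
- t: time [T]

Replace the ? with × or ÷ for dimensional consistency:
division (÷): P = W ÷ t

P [L^2 M T^-3]; W [L^2 M T^-2]; t [T].
W × t → [L^2 M T^-1] ✗
W ÷ t → [L^2 M T^-3] ✓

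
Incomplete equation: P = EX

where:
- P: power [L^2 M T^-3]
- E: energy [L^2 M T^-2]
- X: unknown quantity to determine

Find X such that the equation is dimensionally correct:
X = f (inverse time / frequency (1/t)), dimensions [T^-1]

P has dimensions [L^2 M T^-3]; the rest of the RHS (E) has dimensions [L^2 M T^-2].
So X must have dimensions [T^-1] — X = f (inverse time / frequency (1/t)).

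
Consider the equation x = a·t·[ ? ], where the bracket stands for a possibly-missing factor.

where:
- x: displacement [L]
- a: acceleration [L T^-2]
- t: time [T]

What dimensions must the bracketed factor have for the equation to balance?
[T] — time (e.g. t)

x has dimensions [L]; a·t has dimensions [L T^-1].
The bracketed factor must supply [L] / [L T^-1] = [T].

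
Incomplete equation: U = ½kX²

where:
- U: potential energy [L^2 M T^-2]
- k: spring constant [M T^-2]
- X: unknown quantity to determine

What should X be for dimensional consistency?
X = x (displacement), dimensions [L]

U has dimensions [L^2 M T^-2]; the rest of the RHS (½k) has dimensions [M T^-2].
So X² must have dimensions [L^2], i.e. X has dimensions [L] — X = x (displacement).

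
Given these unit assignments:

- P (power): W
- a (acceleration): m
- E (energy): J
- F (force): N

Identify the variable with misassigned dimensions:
a

The variable a (acceleration) should have units m/s², not m.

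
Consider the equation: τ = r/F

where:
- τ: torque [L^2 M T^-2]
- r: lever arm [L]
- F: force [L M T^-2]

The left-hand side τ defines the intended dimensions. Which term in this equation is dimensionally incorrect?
The right-hand side term r/F

τ has dimensions [L^2 M T^-2], but r/F has dimensions [M^-1 T^2], so the term r/F is dimensionally wrong for τ.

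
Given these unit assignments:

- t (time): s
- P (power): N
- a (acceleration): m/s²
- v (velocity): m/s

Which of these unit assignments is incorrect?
P

The variable P (power) should have units W, not N.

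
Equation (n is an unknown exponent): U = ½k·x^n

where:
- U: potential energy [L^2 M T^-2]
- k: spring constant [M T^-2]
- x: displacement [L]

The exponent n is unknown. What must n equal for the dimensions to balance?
n = 2

U has dimensions [L^2 M T^-2]; x has dimensions [L].
The rest of the RHS has dimensions [M T^-2], so x^n must supply [L^2].
With n = 2: ½k·x^2 has dimensions [L^2 M T^-2], matching the LHS ✓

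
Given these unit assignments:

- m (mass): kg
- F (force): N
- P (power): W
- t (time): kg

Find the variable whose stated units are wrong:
t

The variable t (time) should have units s, not kg.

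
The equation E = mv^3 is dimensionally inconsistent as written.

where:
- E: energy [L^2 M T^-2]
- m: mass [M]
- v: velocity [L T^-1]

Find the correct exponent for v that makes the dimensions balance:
The exponent of v should be 2: E = mv^2

The LHS E has dimensions [L^2 M T^-2]; v has dimensions [L T^-1].
As written, the RHS mv^3 (exponent 3 on v) has dimensions [L^3 M T^-3], which does not match.
With exponent 2, the RHS mv^2 has dimensions [L^2 M T^-2], matching the LHS.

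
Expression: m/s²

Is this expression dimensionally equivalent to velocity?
No

The expression m/s² has dimensions [L T^-2], but velocity has dimensions [L T^-1].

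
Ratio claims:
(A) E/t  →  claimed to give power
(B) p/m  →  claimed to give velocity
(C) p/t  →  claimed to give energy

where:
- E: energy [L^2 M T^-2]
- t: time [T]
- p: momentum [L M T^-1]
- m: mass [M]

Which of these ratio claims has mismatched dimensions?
(C) p/t does not give energy

(A) E/t: [L^2 M T^-3] = power [L^2 M T^-3] ✓
(B) p/m: [L T^-1] = velocity [L T^-1] ✓
(C) p/t: [L M T^-2] ≠ energy [L^2 M T^-2] ✗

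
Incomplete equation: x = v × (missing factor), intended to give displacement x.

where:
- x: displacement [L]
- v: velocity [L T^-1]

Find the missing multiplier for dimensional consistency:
t (time), dimensions [T]

x has dimensions [L] and v has dimensions [L T^-1].
The missing factor must have dimensions [L] / [L T^-1] = [T], i.e. time (t).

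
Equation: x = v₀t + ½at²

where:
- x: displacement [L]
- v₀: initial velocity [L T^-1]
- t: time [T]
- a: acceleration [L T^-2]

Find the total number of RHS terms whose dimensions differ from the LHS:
0

LHS x: [L]
- v₀t: [L] ✓
- ½at²: [L] ✓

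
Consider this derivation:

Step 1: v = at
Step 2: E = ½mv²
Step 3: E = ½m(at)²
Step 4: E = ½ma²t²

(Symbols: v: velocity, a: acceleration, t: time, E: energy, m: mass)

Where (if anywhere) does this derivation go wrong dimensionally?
No step introduces an error — all steps are dimensionally consistent.

Step 1: v = at → LHS [L T^-1], RHS [L T^-1] ✓
Step 2: E = ½mv² → LHS [L^2 M T^-2], RHS [L^2 M T^-2] ✓
Step 3: E = ½m(at)² → LHS [L^2 M T^-2], RHS [L^2 M T^-2] ✓
Step 4: E = ½ma²t² → LHS [L^2 M T^-2], RHS [L^2 M T^-2] ✓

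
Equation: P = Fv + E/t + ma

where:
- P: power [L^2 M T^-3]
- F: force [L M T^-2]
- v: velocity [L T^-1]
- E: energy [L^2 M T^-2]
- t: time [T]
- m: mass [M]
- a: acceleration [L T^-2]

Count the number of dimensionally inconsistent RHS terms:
1

LHS P: [L^2 M T^-3]
- Fv: [L^2 M T^-3] ✓
- E/t: [L^2 M T^-3] ✓
- ma: [L M T^-2] ✗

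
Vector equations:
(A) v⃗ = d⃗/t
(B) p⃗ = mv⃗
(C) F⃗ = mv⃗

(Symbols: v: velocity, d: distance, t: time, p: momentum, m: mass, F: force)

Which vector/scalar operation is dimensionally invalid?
(C) F⃗ = mv⃗

(A) v⃗ = d⃗/t: LHS [L T^-1], RHS [L T^-1] ✓ — displacement (vector) divided by time (scalar)
(B) p⃗ = mv⃗: LHS [L M T^-1], RHS [L M T^-1] ✓ — mass (scalar) times velocity (vector)
(C) F⃗ = mv⃗: LHS [L M T^-2], RHS [L M T^-1] ✗ — mass times velocity is momentum, not force; should be ma⃗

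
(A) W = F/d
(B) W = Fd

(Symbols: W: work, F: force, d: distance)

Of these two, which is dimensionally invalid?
(A)

(A) W = F/d: LHS [L^2 M T^-2], RHS [M T^-2] ✗
(B) W = Fd: LHS [L^2 M T^-2], RHS [L^2 M T^-2] ✓

Expression (A) W = F/d is dimensionally incorrect.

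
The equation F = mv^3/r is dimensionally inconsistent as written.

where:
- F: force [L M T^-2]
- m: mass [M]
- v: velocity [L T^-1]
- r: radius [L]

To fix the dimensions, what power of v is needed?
The exponent of v should be 2: F = mv^2/r

The LHS F has dimensions [L M T^-2]; v has dimensions [L T^-1].
As written, the RHS mv^3/r (exponent 3 on v) has dimensions [L^2 M T^-3], which does not match.
With exponent 2, the RHS mv^2/r has dimensions [L M T^-2], matching the LHS.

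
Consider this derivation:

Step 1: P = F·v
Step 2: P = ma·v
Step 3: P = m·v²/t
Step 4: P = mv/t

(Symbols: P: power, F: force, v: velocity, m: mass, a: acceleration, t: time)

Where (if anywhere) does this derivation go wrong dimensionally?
Step 4

Step 1: P = F·v → LHS [L^2 M T^-3], RHS [L^2 M T^-3] ✓
Step 2: P = ma·v → LHS [L^2 M T^-3], RHS [L^2 M T^-3] ✓
Step 3: P = m·v²/t → LHS [L^2 M T^-3], RHS [L^2 M T^-3] ✓
Step 4: P = mv/t → LHS [L^2 M T^-3], RHS [L M T^-2] ✗

The first dimensional inconsistency appears in step 4: P = mv/t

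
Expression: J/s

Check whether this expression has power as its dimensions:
Yes

The expression J/s has dimensions [L^2 M T^-3], which is exactly power [L^2 M T^-3].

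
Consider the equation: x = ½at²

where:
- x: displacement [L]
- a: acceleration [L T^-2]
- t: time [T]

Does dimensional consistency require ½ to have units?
No

x has dimensions [L] and at² already has dimensions [L], so the equation balances without ½ contributing any dimensions. ½ is a pure (dimensionless) number; changing or removing it would not affect dimensional consistency.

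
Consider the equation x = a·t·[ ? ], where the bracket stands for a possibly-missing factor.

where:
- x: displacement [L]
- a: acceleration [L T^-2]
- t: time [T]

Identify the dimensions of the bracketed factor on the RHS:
[T] — time (e.g. t)

x has dimensions [L]; a·t has dimensions [L T^-1].
The bracketed factor must supply [L] / [L T^-1] = [T].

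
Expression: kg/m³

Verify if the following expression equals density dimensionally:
Yes

The expression kg/m³ has dimensions [L^-3 M], which is exactly density [L^-3 M].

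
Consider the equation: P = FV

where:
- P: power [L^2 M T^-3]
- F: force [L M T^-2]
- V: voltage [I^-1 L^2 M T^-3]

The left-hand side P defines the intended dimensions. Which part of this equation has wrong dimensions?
The right-hand side term FV

P has dimensions [L^2 M T^-3], but FV has dimensions [I^-1 L^3 M^2 T^-5], so the term FV is dimensionally wrong for P.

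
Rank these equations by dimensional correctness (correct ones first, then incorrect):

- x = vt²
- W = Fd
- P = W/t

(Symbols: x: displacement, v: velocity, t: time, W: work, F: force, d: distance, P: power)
Dimensionally correct: W = Fd, P = W/t
Dimensionally incorrect: x = vt²
Ordered (correct first, then incorrect): W = Fd, P = W/t, x = vt²

- x = vt²: LHS [L], RHS [L T] → incorrect ✗
- W = Fd: LHS [L^2 M T^-2], RHS [L^2 M T^-2] → correct ✓
- P = W/t: LHS [L^2 M T^-3], RHS [L^2 M T^-3] → correct ✓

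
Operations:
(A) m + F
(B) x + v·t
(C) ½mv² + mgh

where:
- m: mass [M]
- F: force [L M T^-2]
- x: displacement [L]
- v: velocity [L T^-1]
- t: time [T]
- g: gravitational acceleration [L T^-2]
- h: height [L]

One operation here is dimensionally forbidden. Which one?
(A) m + F

(A) m + F: m [M] and F [L M T^-2] — different dimensions cannot be added/subtracted ✗
(B) x + v·t: x [L] and v·t [L] — same dimensions ✓
(C) ½mv² + mgh: ½mv² [L^2 M T^-2] and mgh [L^2 M T^-2] — same dimensions ✓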